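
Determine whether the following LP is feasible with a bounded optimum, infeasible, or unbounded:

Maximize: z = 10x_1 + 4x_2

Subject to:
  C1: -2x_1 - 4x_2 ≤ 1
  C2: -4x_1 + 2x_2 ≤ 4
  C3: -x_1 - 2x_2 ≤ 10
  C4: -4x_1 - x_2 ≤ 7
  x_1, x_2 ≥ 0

Unbounded (objective can increase without bound)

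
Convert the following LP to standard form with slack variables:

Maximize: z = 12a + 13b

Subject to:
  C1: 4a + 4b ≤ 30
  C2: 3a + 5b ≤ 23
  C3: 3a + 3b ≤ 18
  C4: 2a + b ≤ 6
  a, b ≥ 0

max z = 12a + 13b

s.t.
  4a + 4b + s1 = 30
  3a + 5b + s2 = 23
  3a + 3b + s3 = 18
  2a + b + s4 = 6
  a, b, s1, s2, s3, s4 ≥ 0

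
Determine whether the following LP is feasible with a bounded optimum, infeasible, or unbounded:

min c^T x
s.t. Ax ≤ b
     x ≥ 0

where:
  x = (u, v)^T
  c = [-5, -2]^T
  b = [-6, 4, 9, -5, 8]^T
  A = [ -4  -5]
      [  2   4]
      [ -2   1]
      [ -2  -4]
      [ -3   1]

Infeasible (no feasible solution exists)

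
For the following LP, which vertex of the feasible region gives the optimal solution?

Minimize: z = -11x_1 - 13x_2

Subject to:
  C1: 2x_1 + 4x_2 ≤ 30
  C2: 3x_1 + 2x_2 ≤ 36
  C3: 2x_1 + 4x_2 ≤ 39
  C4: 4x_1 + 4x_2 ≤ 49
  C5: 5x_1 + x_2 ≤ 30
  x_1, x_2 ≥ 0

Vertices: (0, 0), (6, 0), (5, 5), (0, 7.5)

Evaluate the objective at each vertex of the feasible region:
  z(0, 0) = 0
  z(6, 0) = -66
  z(5, 5) = -120  ←
  z(0, 7.5) = -97.5
The minimum is at x_1 = 5, x_2 = 5.

(5, 5)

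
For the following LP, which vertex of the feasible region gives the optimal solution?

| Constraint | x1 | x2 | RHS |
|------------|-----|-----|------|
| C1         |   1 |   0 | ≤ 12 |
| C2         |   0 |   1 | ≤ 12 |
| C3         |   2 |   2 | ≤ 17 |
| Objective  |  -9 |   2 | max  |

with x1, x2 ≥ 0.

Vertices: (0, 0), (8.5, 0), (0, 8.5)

Evaluate the objective at each vertex of the feasible region:
  z(0, 0) = 0
  z(8.5, 0) = -76.5
  z(0, 8.5) = 17  ←
The maximum is at x1 = 0, x2 = 8.5.

(0, 8.5)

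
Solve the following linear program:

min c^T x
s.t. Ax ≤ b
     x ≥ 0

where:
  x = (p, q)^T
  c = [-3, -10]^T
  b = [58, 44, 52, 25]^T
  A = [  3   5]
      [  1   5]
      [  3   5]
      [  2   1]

Evaluate the objective at each vertex of the feasible region:
  z(0, 0) = 0
  z(12.5, 0) = -37.5
  z(10.43, 4.143) = -72.71
  z(4, 8) = -92  ←
  z(0, 8.8) = -88
The minimum is at p = 4, q = 8.

p = 4, q = 8, z = -92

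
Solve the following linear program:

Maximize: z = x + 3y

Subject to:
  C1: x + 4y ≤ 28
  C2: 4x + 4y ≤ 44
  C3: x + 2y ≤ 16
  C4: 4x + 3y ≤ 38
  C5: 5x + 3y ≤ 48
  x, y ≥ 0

Evaluate the objective at each vertex of the feasible region:
  z(0, 0) = 0
  z(9.5, 0) = 9.5
  z(5.6, 5.2) = 21.2
  z(4, 6) = 22  ←
  z(0, 7) = 21
The maximum is at x = 4, y = 6.

x = 4, y = 6, z = 22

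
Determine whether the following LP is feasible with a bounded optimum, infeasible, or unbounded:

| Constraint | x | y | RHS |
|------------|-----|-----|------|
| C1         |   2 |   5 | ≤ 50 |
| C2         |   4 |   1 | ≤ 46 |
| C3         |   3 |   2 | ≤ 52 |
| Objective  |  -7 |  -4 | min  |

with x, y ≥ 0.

Feasible with a bounded optimal solution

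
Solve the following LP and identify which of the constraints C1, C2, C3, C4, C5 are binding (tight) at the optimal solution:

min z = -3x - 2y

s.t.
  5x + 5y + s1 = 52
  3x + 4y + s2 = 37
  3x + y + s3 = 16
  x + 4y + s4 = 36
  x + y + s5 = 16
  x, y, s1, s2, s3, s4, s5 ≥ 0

At x = 3, y = 7, compute slack b - a·x for each constraint:
  C1: 52 − 50 = 2  (slack)
  C2: 37 − 37 = 0  (binding)
  C3: 16 − 16 = 0  (binding)
  C4: 36 − 31 = 5  (slack)
  C5: 16 − 10 = 6  (slack)

Optimal: x = 3, y = 7
Binding: C2, C3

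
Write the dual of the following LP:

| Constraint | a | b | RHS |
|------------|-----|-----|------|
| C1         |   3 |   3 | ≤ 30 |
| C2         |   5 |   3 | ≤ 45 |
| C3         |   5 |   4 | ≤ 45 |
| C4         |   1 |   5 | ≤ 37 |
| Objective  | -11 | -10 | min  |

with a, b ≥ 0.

Primal min cᵀx s.t. Ax ≤ b, x ≥ 0  →  Dual max −bᵀy s.t. Aᵀy ≥ −c, y ≥ 0.

Maximize: z = -30y1 - 45y2 - 45y3 - 37y4

Subject to:
  3y1 + 5y2 + 5y3 + y4 ≥ 11
  3y1 + 3y2 + 4y3 + 5y4 ≥ 10
  y1, y2, y3, y4 ≥ 0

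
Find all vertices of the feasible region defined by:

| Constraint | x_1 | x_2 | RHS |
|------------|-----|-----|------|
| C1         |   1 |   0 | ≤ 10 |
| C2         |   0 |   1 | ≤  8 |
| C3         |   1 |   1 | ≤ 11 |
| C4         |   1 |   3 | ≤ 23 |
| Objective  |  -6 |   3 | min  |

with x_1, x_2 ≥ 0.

(0, 0), (10, 0), (10, 1), (5, 6), (0, 7.667)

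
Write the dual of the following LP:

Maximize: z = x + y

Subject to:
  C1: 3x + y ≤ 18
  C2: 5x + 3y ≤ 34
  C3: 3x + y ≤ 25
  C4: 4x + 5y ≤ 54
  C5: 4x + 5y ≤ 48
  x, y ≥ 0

Primal max cᵀx s.t. Ax ≤ b, x ≥ 0  →  Dual min bᵀy s.t. Aᵀy ≥ c, y ≥ 0.

Minimize: z = 18y1 + 34y2 + 25y3 + 54y4 + 48y5

Subject to:
  3y1 + 5y2 + 3y3 + 4y4 + 4y5 ≥ 1
  y1 + 3y2 + y3 + 5y4 + 5y5 ≥ 1
  y1, y2, y3, y4, y5 ≥ 0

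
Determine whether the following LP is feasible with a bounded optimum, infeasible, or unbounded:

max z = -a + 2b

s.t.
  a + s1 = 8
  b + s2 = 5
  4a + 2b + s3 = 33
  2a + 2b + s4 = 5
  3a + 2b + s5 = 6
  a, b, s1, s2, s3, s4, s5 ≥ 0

Feasible with a bounded optimal solution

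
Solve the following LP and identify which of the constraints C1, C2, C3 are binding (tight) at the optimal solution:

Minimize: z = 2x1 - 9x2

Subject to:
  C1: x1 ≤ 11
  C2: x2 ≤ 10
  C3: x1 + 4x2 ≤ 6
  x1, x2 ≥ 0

At x1 = 0, x2 = 1.5, compute slack b - a·x for each constraint:
  C1: 11 − 0 = 11  (slack)
  C2: 10 − 1.5 = 8.5  (slack)
  C3: 6 − 6 = 0  (binding)

Optimal: x1 = 0, x2 = 1.5
Binding: C3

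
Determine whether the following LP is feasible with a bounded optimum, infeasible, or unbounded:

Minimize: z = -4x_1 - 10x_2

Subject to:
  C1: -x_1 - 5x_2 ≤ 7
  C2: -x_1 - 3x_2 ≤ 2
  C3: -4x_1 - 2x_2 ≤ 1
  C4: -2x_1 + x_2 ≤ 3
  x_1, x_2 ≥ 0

Unbounded (objective can decrease without bound)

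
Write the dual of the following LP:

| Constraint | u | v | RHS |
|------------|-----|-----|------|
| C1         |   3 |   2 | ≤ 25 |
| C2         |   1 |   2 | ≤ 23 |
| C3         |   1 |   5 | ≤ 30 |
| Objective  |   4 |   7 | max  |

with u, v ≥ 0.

Primal max cᵀx s.t. Ax ≤ b, x ≥ 0  →  Dual min bᵀy s.t. Aᵀy ≥ c, y ≥ 0.

Minimize: z = 25y1 + 23y2 + 30y3

Subject to:
  3y1 + y2 + y3 ≥ 4
  2y1 + 2y2 + 5y3 ≥ 7
  y1, y2, y3 ≥ 0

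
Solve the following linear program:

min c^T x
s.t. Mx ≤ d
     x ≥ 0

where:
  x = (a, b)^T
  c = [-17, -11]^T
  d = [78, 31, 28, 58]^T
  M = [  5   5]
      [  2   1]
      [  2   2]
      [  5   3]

Evaluate the objective at each vertex of the feasible region:
  z(0, 0) = 0
  z(11.6, 0) = -197.2
  z(8, 6) = -202  ←
  z(0, 14) = -154
The minimum is at a = 8, b = 6.

a = 8, b = 6, z = -202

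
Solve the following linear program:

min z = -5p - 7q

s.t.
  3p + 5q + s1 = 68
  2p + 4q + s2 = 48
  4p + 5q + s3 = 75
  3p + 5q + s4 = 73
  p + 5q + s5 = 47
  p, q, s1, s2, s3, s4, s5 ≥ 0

Evaluate the objective at each vertex of the feasible region:
  z(0, 0) = 0
  z(18.75, 0) = -93.75
  z(10, 7) = -99  ←
  z(8.667, 7.667) = -97
  z(0, 9.4) = -65.8
The minimum is at p = 10, q = 7.

p = 10, q = 7, z = -99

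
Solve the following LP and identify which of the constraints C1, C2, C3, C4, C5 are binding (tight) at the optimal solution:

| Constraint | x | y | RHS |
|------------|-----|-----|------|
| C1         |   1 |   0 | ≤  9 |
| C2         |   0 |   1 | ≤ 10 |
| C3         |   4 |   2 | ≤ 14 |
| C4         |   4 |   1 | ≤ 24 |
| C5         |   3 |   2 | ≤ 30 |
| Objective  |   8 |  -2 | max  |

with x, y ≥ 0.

At x = 3.5, y = 0, compute slack b - a·x for each constraint:
  C1: 9 − 3.5 = 5.5  (slack)
  C2: 10 − 0 = 10  (slack)
  C3: 14 − 14 = 0  (binding)
  C4: 24 − 14 = 10  (slack)
  C5: 30 − 10.5 = 19.5  (slack)

Optimal: x = 3.5, y = 0
Binding: C3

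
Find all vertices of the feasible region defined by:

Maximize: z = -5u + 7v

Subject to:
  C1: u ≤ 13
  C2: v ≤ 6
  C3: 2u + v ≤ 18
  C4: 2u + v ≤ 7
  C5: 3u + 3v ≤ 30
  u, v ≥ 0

(0, 0), (3.5, 0), (0.5, 6), (0, 6)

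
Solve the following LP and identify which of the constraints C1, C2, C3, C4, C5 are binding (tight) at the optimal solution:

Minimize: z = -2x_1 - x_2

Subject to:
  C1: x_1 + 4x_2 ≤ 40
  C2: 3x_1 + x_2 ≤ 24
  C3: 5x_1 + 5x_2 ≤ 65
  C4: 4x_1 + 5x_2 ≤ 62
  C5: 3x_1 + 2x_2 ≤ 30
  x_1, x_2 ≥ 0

At x_1 = 6, x_2 = 6, compute slack b - a·x for each constraint:
  C1: 40 − 30 = 10  (slack)
  C2: 24 − 24 = 0  (binding)
  C3: 65 − 60 = 5  (slack)
  C4: 62 − 54 = 8  (slack)
  C5: 30 − 30 = 0  (binding)

Optimal: x_1 = 6, x_2 = 6
Binding: C2, C5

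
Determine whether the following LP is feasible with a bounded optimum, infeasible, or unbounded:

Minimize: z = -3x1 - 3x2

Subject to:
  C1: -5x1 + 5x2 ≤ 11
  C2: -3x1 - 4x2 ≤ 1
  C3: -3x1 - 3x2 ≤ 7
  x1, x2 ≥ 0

Unbounded (objective can decrease without bound)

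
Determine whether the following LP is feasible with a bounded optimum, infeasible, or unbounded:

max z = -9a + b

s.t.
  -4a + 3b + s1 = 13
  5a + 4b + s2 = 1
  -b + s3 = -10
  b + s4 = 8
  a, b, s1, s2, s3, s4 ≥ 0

Infeasible (no feasible solution exists)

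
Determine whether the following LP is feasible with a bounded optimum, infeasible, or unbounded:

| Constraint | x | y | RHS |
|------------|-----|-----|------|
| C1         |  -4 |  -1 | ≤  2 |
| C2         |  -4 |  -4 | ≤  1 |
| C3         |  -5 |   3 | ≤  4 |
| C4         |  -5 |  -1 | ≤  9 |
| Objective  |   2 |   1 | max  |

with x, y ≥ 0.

Unbounded (objective can increase without bound)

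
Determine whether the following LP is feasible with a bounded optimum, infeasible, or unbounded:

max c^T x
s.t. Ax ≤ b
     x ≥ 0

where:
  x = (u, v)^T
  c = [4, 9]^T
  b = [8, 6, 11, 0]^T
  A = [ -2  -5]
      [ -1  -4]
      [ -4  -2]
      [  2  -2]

Unbounded (objective can increase without bound)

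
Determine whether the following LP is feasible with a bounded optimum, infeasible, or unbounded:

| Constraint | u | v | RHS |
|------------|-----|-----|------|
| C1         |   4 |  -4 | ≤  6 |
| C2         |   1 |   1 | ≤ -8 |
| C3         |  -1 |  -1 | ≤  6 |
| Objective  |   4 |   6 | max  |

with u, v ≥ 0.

Infeasible (no feasible solution exists)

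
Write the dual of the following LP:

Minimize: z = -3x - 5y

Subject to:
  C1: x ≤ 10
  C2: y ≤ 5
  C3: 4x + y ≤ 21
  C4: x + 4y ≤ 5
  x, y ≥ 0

Primal min cᵀx s.t. Ax ≤ b, x ≥ 0  →  Dual max −bᵀy s.t. Aᵀy ≥ −c, y ≥ 0.

Maximize: z = -10y1 - 5y2 - 21y3 - 5y4

Subject to:
  y1 + 4y3 + y4 ≥ 3
  y2 + y3 + 4y4 ≥ 5
  y1, y2, y3, y4 ≥ 0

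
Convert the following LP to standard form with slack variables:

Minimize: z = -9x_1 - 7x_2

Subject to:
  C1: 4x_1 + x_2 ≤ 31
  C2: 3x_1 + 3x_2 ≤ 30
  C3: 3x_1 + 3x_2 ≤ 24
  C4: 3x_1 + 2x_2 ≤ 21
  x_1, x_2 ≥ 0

min z = -9x_1 - 7x_2

s.t.
  4x_1 + x_2 + s1 = 31
  3x_1 + 3x_2 + s2 = 30
  3x_1 + 3x_2 + s3 = 24
  3x_1 + 2x_2 + s4 = 21
  x_1, x_2, s1, s2, s3, s4 ≥ 0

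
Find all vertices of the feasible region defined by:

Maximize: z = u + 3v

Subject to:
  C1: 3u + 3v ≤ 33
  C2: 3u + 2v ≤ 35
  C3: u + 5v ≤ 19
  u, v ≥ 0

(0, 0), (11, 0), (9, 2), (0, 3.8)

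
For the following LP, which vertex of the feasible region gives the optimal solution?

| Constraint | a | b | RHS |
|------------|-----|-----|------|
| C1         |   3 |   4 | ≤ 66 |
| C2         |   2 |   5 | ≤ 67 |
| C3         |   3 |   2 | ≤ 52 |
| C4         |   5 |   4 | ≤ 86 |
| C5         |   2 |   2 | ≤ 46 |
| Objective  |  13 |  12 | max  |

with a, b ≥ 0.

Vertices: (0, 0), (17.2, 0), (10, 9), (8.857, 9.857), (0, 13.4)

Evaluate the objective at each vertex of the feasible region:
  z(0, 0) = 0
  z(17.2, 0) = 223.6
  z(10, 9) = 238  ←
  z(8.857, 9.857) = 233.4
  z(0, 13.4) = 160.8
The maximum is at a = 10, b = 9.

(10, 9)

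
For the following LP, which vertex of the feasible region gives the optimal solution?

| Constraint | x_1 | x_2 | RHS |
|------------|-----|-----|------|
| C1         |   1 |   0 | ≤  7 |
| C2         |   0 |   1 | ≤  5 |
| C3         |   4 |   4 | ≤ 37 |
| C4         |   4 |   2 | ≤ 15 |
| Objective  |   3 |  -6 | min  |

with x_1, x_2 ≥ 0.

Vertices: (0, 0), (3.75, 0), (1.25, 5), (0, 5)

Evaluate the objective at each vertex of the feasible region:
  z(0, 0) = 0
  z(3.75, 0) = 11.25
  z(1.25, 5) = -26.25
  z(0, 5) = -30  ←
The minimum is at x_1 = 0, x_2 = 5.

(0, 5)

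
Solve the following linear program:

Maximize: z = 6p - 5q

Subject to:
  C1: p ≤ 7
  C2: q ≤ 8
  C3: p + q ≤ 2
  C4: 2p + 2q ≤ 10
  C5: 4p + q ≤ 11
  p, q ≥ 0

Evaluate the objective at each vertex of the feasible region:
  z(0, 0) = 0
  z(2, 0) = 12  ←
  z(0, 2) = -10
The maximum is at p = 2, q = 0.

p = 2, q = 0, z = 12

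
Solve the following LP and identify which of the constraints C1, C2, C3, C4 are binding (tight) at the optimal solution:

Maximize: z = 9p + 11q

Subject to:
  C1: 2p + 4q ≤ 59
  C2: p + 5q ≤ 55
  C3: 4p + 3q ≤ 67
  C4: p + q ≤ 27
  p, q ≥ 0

At p = 10, q = 9, compute slack b - a·x for each constraint:
  C1: 59 − 56 = 3  (slack)
  C2: 55 − 55 = 0  (binding)
  C3: 67 − 67 = 0  (binding)
  C4: 27 − 19 = 8  (slack)

Optimal: p = 10, q = 9
Binding: C2, C3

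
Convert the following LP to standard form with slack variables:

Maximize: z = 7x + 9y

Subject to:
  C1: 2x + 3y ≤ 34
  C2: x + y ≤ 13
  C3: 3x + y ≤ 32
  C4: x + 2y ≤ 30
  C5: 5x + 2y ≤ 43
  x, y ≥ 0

max z = 7x + 9y

s.t.
  2x + 3y + s1 = 34
  x + y + s2 = 13
  3x + y + s3 = 32
  x + 2y + s4 = 30
  5x + 2y + s5 = 43
  x, y, s1, s2, s3, s4, s5 ≥ 0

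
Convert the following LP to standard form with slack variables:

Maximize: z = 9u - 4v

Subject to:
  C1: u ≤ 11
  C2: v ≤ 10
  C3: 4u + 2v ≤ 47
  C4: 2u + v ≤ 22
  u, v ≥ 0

max z = 9u - 4v

s.t.
  u + s1 = 11
  v + s2 = 10
  4u + 2v + s3 = 47
  2u + v + s4 = 22
  u, v, s1, s2, s3, s4 ≥ 0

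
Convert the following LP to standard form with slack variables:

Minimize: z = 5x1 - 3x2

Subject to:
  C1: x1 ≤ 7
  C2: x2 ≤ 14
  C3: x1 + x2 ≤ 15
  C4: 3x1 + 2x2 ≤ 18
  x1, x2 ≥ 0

min z = 5x1 - 3x2

s.t.
  x1 + s1 = 7
  x2 + s2 = 14
  x1 + x2 + s3 = 15
  3x1 + 2x2 + s4 = 18
  x1, x2, s1, s2, s3, s4 ≥ 0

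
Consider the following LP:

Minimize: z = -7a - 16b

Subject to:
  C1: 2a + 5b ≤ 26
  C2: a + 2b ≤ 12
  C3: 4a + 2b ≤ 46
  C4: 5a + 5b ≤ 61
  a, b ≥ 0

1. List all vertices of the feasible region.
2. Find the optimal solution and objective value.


1. (0, 0), (11.5, 0), (11.33, 0.3333), (8, 2), (0, 5.2)
2. a = 8, b = 2, z = -88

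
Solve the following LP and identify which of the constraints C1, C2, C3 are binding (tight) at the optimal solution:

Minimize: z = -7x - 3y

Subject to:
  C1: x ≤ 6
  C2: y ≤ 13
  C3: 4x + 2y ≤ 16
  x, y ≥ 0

At x = 4, y = 0, compute slack b - a·x for each constraint:
  C1: 6 − 4 = 2  (slack)
  C2: 13 − 0 = 13  (slack)
  C3: 16 − 16 = 0  (binding)

Optimal: x = 4, y = 0
Binding: C3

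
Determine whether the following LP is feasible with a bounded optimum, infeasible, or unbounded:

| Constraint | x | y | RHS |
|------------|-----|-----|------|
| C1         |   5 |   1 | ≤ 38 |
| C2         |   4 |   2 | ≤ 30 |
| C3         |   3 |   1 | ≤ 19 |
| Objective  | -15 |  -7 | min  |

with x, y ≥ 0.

Feasible with a bounded optimal solution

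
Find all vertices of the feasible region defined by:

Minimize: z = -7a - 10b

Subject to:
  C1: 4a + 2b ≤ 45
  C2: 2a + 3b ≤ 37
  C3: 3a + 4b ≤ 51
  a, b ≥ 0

(0, 0), (11.25, 0), (7.8, 6.9), (5, 9), (0, 12.33)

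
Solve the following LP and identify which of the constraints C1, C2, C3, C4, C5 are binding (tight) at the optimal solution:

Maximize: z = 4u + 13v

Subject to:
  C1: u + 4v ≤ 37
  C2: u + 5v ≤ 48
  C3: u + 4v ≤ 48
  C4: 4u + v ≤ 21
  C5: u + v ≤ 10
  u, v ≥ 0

At u = 1, v = 9, compute slack b - a·x for each constraint:
  C1: 37 − 37 = 0  (binding)
  C2: 48 − 46 = 2  (slack)
  C3: 48 − 37 = 11  (slack)
  C4: 21 − 13 = 8  (slack)
  C5: 10 − 10 = 0  (binding)

Optimal: u = 1, v = 9
Binding: C1, C5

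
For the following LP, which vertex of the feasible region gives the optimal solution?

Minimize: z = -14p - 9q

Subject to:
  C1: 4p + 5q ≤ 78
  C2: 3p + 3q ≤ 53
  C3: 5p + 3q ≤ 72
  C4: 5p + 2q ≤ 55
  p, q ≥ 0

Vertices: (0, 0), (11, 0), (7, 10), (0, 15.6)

Evaluate the objective at each vertex of the feasible region:
  z(0, 0) = 0
  z(11, 0) = -154
  z(7, 10) = -188  ←
  z(0, 15.6) = -140.4
The minimum is at p = 7, q = 10.

(7, 10)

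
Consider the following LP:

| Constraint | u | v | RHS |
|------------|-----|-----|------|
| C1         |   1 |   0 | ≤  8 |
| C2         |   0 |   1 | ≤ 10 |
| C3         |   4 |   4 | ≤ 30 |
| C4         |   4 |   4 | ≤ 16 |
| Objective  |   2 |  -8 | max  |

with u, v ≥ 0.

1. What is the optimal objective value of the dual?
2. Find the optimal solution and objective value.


1. 8
2. u = 4, v = 0, z = 8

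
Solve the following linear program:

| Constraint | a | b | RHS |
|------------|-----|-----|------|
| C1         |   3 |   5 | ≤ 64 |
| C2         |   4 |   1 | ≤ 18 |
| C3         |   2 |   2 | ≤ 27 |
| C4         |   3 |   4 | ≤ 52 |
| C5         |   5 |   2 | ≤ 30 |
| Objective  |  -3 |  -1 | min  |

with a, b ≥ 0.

Evaluate the objective at each vertex of the feasible region:
  z(0, 0) = 0
  z(4.5, 0) = -13.5
  z(2, 10) = -16  ←
  z(1.158, 12.11) = -15.58
  z(0, 12.8) = -12.8
The minimum is at a = 2, b = 10.

a = 2, b = 10, z = -16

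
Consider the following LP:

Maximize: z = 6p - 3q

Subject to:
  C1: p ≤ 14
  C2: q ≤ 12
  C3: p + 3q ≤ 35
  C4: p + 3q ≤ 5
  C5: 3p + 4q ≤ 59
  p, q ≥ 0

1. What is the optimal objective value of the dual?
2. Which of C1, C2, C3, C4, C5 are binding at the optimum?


1. 30
2. C4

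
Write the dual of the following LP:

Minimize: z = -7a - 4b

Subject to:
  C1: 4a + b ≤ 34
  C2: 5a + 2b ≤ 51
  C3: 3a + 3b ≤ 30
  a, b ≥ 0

Primal min cᵀx s.t. Ax ≤ b, x ≥ 0  →  Dual max −bᵀy s.t. Aᵀy ≥ −c, y ≥ 0.

Maximize: z = -34y1 - 51y2 - 30y3

Subject to:
  4y1 + 5y2 + 3y3 ≥ 7
  y1 + 2y2 + 3y3 ≥ 4
  y1, y2, y3 ≥ 0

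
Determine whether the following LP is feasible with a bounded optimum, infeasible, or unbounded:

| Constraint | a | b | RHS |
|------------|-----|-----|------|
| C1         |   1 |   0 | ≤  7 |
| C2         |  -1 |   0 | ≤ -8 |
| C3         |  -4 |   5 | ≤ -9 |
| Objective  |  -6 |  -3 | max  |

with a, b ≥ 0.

Infeasible (no feasible solution exists)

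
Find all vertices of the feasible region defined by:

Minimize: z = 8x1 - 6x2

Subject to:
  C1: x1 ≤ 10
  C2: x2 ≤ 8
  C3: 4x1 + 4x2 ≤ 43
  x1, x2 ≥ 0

(0, 0), (10, 0), (10, 0.75), (2.75, 8), (0, 8)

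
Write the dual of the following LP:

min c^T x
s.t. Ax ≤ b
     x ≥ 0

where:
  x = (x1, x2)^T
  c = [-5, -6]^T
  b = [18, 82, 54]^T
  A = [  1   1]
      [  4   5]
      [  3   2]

Primal min cᵀx s.t. Ax ≤ b, x ≥ 0  →  Dual max −bᵀy s.t. Aᵀy ≥ −c, y ≥ 0.

Maximize: z = -18y1 - 82y2 - 54y3

Subject to:
  y1 + 4y2 + 3y3 ≥ 5
  y1 + 5y2 + 2y3 ≥ 6
  y1, y2, y3 ≥ 0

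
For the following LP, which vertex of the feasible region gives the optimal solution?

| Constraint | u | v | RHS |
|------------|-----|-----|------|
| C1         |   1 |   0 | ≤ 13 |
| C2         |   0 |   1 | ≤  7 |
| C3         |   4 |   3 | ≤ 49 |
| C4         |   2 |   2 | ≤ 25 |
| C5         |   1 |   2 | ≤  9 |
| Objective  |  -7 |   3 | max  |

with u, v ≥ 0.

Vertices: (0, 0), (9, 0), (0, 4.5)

Evaluate the objective at each vertex of the feasible region:
  z(0, 0) = 0
  z(9, 0) = -63
  z(0, 4.5) = 13.5  ←
The maximum is at u = 0, v = 4.5.

(0, 4.5)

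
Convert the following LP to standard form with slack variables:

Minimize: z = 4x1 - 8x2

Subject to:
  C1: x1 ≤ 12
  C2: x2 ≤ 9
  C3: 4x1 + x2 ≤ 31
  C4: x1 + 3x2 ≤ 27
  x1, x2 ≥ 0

min z = 4x1 - 8x2

s.t.
  x1 + s1 = 12
  x2 + s2 = 9
  4x1 + x2 + s3 = 31
  x1 + 3x2 + s4 = 27
  x1, x2, s1, s2, s3, s4 ≥ 0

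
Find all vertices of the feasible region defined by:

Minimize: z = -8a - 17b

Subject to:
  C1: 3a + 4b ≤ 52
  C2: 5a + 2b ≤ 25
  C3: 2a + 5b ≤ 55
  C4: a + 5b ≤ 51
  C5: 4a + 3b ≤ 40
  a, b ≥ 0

(0, 0), (5, 0), (1, 10), (0, 10.2)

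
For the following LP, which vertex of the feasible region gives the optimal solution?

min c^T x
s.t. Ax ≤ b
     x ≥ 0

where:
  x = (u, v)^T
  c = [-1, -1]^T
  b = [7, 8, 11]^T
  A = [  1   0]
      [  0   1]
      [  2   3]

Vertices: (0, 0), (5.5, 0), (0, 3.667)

Evaluate the objective at each vertex of the feasible region:
  z(0, 0) = 0
  z(5.5, 0) = -5.5  ←
  z(0, 3.667) = -3.667
The minimum is at u = 5.5, v = 0.

(5.5, 0)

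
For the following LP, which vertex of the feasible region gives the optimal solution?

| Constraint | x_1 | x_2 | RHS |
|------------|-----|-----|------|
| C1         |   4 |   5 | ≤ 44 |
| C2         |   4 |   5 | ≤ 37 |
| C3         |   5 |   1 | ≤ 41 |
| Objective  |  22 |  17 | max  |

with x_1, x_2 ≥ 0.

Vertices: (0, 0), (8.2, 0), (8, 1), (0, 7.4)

Evaluate the objective at each vertex of the feasible region:
  z(0, 0) = 0
  z(8.2, 0) = 180.4
  z(8, 1) = 193  ←
  z(0, 7.4) = 125.8
The maximum is at x_1 = 8, x_2 = 1.

(8, 1)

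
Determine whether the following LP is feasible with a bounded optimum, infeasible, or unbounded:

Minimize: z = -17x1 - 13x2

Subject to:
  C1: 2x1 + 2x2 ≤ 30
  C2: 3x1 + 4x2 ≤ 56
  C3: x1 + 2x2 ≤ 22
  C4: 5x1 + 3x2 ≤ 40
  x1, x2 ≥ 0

Feasible with a bounded optimal solution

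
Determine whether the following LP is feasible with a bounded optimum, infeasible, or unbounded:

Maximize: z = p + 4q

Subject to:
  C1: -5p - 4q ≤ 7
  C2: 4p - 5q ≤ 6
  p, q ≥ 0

Unbounded (objective can increase without bound)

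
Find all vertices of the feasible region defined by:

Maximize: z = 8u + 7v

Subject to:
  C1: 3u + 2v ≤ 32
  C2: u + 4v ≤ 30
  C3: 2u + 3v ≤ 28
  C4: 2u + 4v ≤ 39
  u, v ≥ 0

(0, 0), (10.67, 0), (8, 4), (4.4, 6.4), (0, 7.5)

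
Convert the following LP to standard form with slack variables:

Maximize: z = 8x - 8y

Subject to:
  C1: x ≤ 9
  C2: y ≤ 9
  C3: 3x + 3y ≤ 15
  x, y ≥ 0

max z = 8x - 8y

s.t.
  x + s1 = 9
  y + s2 = 9
  3x + 3y + s3 = 15
  x, y, s1, s2, s3 ≥ 0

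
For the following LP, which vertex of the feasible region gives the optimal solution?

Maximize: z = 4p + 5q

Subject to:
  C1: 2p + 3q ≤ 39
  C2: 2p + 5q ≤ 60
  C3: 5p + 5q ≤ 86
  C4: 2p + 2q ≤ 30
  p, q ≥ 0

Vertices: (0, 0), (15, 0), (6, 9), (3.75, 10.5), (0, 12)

Evaluate the objective at each vertex of the feasible region:
  z(0, 0) = 0
  z(15, 0) = 60
  z(6, 9) = 69  ←
  z(3.75, 10.5) = 67.5
  z(0, 12) = 60
The maximum is at p = 6, q = 9.

(6, 9)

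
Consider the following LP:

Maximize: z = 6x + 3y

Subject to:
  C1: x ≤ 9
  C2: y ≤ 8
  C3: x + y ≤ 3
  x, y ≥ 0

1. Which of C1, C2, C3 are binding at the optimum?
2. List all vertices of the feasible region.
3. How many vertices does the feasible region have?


1. C3
2. (0, 0), (3, 0), (0, 3)
3. 3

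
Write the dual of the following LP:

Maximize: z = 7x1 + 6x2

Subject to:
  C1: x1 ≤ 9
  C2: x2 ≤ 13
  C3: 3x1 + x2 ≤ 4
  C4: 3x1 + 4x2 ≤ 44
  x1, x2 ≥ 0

Primal max cᵀx s.t. Ax ≤ b, x ≥ 0  →  Dual min bᵀy s.t. Aᵀy ≥ c, y ≥ 0.

Minimize: z = 9y1 + 13y2 + 4y3 + 44y4

Subject to:
  y1 + 3y3 + 3y4 ≥ 7
  y2 + y3 + 4y4 ≥ 6
  y1, y2, y3, y4 ≥ 0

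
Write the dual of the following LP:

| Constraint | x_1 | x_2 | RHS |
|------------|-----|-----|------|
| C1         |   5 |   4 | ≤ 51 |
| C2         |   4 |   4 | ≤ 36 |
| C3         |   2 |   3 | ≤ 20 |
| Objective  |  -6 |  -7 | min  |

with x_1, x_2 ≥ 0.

Primal min cᵀx s.t. Ax ≤ b, x ≥ 0  →  Dual max −bᵀy s.t. Aᵀy ≥ −c, y ≥ 0.

Maximize: z = -51y1 - 36y2 - 20y3

Subject to:
  5y1 + 4y2 + 2y3 ≥ 6
  4y1 + 4y2 + 3y3 ≥ 7
  y1, y2, y3 ≥ 0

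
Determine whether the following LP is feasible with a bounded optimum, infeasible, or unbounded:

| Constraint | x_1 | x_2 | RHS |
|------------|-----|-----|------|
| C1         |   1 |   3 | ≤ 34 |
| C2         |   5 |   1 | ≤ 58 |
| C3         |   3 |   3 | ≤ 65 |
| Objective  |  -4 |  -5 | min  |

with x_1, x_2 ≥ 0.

Feasible with a bounded optimal solution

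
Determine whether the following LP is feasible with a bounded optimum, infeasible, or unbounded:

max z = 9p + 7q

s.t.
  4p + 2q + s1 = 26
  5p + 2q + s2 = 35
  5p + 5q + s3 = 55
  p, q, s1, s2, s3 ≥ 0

Feasible with a bounded optimal solution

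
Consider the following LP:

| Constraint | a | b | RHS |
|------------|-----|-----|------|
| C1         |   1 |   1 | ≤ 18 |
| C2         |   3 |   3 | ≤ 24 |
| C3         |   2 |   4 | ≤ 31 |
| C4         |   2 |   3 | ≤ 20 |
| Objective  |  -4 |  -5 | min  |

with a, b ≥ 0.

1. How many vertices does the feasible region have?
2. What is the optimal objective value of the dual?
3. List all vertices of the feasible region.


1. 4
2. -36
3. (0, 0), (8, 0), (4, 4), (0, 6.667)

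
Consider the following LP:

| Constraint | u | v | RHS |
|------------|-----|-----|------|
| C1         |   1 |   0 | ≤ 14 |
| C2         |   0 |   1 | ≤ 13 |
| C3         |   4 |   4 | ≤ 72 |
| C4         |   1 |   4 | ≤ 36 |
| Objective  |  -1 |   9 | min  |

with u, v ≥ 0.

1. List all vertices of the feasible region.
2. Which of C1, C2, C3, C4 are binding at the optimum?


1. (0, 0), (14, 0), (14, 4), (12, 6), (0, 9)
2. C1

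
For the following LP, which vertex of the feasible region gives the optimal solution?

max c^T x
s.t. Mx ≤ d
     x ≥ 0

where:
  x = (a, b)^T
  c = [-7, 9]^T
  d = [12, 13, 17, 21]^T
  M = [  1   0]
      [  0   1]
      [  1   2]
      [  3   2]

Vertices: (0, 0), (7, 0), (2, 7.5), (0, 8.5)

Evaluate the objective at each vertex of the feasible region:
  z(0, 0) = 0
  z(7, 0) = -49
  z(2, 7.5) = 53.5
  z(0, 8.5) = 76.5  ←
The maximum is at a = 0, b = 8.5.

(0, 8.5)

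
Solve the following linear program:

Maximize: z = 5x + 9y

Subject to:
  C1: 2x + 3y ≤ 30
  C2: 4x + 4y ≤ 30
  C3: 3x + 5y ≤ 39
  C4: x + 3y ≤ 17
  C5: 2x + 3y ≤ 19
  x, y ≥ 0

Evaluate the objective at each vertex of the feasible region:
  z(0, 0) = 0
  z(7.5, 0) = 37.5
  z(3.5, 4) = 53.5
  z(2, 5) = 55  ←
  z(0, 5.667) = 51
The maximum is at x = 2, y = 5.

x = 2, y = 5, z = 55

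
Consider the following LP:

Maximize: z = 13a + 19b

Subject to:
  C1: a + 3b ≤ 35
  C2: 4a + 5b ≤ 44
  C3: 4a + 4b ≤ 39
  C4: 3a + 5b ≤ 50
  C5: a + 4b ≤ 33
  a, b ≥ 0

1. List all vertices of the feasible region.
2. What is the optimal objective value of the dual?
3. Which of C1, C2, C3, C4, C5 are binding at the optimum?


1. (0, 0), (9.75, 0), (4.75, 5), (1, 8), (0, 8.25)
2. 165
3. C2, C5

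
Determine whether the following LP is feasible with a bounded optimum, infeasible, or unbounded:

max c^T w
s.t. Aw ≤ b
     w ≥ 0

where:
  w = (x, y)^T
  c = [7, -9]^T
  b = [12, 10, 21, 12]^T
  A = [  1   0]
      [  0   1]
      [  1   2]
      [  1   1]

Feasible with a bounded optimal solution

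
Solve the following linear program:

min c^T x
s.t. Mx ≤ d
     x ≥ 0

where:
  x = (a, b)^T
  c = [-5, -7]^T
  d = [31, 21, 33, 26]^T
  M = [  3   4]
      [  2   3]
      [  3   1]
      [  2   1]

Evaluate the objective at each vertex of the feasible region:
  z(0, 0) = 0
  z(10.33, 0) = -51.67
  z(9, 1) = -52  ←
  z(0, 7) = -49
The minimum is at a = 9, b = 1.

a = 9, b = 1, z = -52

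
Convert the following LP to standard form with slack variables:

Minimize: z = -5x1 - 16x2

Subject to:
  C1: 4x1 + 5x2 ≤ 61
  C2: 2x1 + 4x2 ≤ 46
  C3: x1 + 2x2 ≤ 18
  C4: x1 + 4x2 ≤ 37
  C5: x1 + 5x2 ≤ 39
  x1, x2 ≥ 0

min z = -5x1 - 16x2

s.t.
  4x1 + 5x2 + s1 = 61
  2x1 + 4x2 + s2 = 46
  x1 + 2x2 + s3 = 18
  x1 + 4x2 + s4 = 37
  x1 + 5x2 + s5 = 39
  x1, x2, s1, s2, s3, s4, s5 ≥ 0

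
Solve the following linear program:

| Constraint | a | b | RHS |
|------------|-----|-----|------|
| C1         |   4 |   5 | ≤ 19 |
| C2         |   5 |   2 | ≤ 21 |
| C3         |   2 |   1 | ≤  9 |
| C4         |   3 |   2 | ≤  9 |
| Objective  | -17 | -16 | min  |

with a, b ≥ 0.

Evaluate the objective at each vertex of the feasible region:
  z(0, 0) = 0
  z(3, 0) = -51
  z(1, 3) = -65  ←
  z(0, 3.8) = -60.8
The minimum is at a = 1, b = 3.

a = 1, b = 3, z = -65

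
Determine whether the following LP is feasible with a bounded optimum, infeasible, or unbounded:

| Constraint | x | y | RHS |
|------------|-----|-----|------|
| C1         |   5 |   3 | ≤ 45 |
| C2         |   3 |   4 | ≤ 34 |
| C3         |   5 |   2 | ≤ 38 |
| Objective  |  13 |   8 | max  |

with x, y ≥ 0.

Feasible with a bounded optimal solution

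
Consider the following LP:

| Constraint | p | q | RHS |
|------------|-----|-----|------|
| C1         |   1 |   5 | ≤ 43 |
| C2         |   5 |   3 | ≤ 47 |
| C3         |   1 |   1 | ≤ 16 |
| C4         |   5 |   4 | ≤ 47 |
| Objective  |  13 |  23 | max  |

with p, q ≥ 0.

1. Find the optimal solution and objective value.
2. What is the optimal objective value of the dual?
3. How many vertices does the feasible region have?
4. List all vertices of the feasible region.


1. p = 3, q = 8, z = 223
2. 223
3. 4
4. (0, 0), (9.4, 0), (3, 8), (0, 8.6)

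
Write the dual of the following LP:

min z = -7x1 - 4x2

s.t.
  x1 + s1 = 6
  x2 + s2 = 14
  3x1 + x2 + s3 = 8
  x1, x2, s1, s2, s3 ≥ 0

Primal min cᵀx s.t. Ax ≤ b, x ≥ 0  →  Dual max −bᵀy s.t. Aᵀy ≥ −c, y ≥ 0.

Maximize: z = -6y1 - 14y2 - 8y3

Subject to:
  y1 + 3y3 ≥ 7
  y2 + y3 ≥ 4
  y1, y2, y3 ≥ 0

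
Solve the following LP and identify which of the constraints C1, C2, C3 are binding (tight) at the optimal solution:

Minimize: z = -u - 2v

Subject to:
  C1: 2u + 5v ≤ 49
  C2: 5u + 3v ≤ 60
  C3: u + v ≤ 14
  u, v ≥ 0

At u = 7, v = 7, compute slack b - a·x for each constraint:
  C1: 49 − 49 = 0  (binding)
  C2: 60 − 56 = 4  (slack)
  C3: 14 − 14 = 0  (binding)

Optimal: u = 7, v = 7
Binding: C1, C3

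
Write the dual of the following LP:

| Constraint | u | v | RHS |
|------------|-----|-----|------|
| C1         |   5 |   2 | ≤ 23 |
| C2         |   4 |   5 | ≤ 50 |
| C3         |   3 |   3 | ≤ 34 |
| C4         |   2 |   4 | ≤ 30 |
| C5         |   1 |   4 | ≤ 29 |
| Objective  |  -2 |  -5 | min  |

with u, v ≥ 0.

Primal min cᵀx s.t. Ax ≤ b, x ≥ 0  →  Dual max −bᵀy s.t. Aᵀy ≥ −c, y ≥ 0.

Maximize: z = -23y1 - 50y2 - 34y3 - 30y4 - 29y5

Subject to:
  5y1 + 4y2 + 3y3 + 2y4 + y5 ≥ 2
  2y1 + 5y2 + 3y3 + 4y4 + 4y5 ≥ 5
  y1, y2, y3, y4, y5 ≥ 0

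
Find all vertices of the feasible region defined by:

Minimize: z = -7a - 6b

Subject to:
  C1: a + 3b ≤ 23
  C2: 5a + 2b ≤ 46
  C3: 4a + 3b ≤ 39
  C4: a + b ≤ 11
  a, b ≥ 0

(0, 0), (9.2, 0), (8.571, 1.571), (6, 5), (5, 6), (0, 7.667)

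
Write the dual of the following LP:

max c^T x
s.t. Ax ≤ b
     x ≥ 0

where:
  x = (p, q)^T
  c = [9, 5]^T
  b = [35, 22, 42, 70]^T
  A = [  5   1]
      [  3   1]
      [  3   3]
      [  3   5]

Primal max cᵀx s.t. Ax ≤ b, x ≥ 0  →  Dual min bᵀy s.t. Aᵀy ≥ c, y ≥ 0.

Minimize: z = 35y1 + 22y2 + 42y3 + 70y4

Subject to:
  5y1 + 3y2 + 3y3 + 3y4 ≥ 9
  y1 + y2 + 3y3 + 5y4 ≥ 5
  y1, y2, y3, y4 ≥ 0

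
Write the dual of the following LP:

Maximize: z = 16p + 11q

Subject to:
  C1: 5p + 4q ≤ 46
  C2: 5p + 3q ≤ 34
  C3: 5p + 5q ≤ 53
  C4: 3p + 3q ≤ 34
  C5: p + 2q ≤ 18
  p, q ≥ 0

Primal max cᵀx s.t. Ax ≤ b, x ≥ 0  →  Dual min bᵀy s.t. Aᵀy ≥ c, y ≥ 0.

Minimize: z = 46y1 + 34y2 + 53y3 + 34y4 + 18y5

Subject to:
  5y1 + 5y2 + 5y3 + 3y4 + y5 ≥ 16
  4y1 + 3y2 + 5y3 + 3y4 + 2y5 ≥ 11
  y1, y2, y3, y4, y5 ≥ 0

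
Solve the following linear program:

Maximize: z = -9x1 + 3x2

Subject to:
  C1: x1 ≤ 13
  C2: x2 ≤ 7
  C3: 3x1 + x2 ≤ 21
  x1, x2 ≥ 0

Evaluate the objective at each vertex of the feasible region:
  z(0, 0) = 0
  z(7, 0) = -63
  z(4.667, 7) = -21
  z(0, 7) = 21  ←
The maximum is at x1 = 0, x2 = 7.

x1 = 0, x2 = 7, z = 21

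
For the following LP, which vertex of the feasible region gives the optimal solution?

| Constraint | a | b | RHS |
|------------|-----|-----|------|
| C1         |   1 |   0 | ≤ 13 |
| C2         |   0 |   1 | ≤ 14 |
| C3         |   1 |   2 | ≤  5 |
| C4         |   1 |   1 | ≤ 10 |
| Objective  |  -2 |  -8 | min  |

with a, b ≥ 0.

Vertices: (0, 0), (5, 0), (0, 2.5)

Evaluate the objective at each vertex of the feasible region:
  z(0, 0) = 0
  z(5, 0) = -10
  z(0, 2.5) = -20  ←
The minimum is at a = 0, b = 2.5.

(0, 2.5)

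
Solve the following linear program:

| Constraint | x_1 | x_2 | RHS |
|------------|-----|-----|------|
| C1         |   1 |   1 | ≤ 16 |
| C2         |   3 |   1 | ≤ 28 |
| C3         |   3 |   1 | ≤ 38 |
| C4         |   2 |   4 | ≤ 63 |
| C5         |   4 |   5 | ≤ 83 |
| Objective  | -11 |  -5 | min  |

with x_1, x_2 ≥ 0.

Evaluate the objective at each vertex of the feasible region:
  z(0, 0) = 0
  z(9.333, 0) = -102.7
  z(6, 10) = -116  ←
  z(0.5, 15.5) = -83
  z(0, 15.75) = -78.75
The minimum is at x_1 = 6, x_2 = 10.

x_1 = 6, x_2 = 10, z = -116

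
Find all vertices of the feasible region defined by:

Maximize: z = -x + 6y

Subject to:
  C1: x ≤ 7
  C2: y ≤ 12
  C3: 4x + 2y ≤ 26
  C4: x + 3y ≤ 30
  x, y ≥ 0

(0, 0), (6.5, 0), (1.8, 9.4), (0, 10)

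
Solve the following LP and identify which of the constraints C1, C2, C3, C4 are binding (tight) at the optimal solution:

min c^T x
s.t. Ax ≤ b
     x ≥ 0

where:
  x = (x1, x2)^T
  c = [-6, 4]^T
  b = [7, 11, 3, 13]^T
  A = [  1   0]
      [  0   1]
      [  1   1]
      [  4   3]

At x1 = 3, x2 = 0, compute slack b - a·x for each constraint:
  C1: 7 − 3 = 4  (slack)
  C2: 11 − 0 = 11  (slack)
  C3: 3 − 3 = 0  (binding)
  C4: 13 − 12 = 1  (slack)

Optimal: x1 = 3, x2 = 0
Binding: C3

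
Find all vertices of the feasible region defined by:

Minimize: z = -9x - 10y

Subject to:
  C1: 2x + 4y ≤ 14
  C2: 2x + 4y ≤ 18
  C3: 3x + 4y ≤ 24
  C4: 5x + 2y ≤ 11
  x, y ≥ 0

(0, 0), (2.2, 0), (1, 3), (0, 3.5)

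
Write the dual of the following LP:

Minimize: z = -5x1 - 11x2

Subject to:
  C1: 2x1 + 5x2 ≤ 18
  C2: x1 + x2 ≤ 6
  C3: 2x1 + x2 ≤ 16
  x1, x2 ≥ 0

Primal min cᵀx s.t. Ax ≤ b, x ≥ 0  →  Dual max −bᵀy s.t. Aᵀy ≥ −c, y ≥ 0.

Maximize: z = -18y1 - 6y2 - 16y3

Subject to:
  2y1 + y2 + 2y3 ≥ 5
  5y1 + y2 + y3 ≥ 11
  y1, y2, y3 ≥ 0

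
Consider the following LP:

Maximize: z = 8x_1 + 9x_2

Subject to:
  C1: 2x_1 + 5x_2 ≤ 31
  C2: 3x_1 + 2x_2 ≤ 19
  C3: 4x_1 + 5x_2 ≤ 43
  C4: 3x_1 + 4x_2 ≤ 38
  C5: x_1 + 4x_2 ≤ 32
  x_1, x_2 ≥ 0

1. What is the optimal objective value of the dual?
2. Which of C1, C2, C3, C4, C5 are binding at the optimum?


1. 69
2. C1, C2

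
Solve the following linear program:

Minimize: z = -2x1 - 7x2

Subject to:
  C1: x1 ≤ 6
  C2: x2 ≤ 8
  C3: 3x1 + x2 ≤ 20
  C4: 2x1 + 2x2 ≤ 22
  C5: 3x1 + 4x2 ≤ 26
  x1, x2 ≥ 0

Evaluate the objective at each vertex of the feasible region:
  z(0, 0) = 0
  z(6, 0) = -12
  z(6, 2) = -26
  z(0, 6.5) = -45.5  ←
The minimum is at x1 = 0, x2 = 6.5.

x1 = 0, x2 = 6.5, z = -45.5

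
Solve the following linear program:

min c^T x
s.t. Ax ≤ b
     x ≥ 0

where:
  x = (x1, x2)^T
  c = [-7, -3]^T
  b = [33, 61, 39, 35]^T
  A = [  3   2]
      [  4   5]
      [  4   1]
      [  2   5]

Evaluate the objective at each vertex of the feasible region:
  z(0, 0) = 0
  z(9.75, 0) = -68.25
  z(9, 3) = -72  ←
  z(8.636, 3.545) = -71.09
  z(0, 7) = -21
The minimum is at x1 = 9, x2 = 3.

x1 = 9, x2 = 3, z = -72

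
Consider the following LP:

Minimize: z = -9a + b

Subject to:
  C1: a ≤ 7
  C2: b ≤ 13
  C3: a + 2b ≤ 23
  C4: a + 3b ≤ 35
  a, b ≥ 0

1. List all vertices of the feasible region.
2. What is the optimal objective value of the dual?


1. (0, 0), (7, 0), (7, 8), (0, 11.5)
2. -63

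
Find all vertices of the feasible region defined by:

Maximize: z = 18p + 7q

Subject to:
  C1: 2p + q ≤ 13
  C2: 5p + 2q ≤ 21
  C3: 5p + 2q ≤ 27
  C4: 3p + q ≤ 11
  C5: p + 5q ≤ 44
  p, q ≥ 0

(0, 0), (3.667, 0), (1, 8), (0.7391, 8.652), (0, 8.8)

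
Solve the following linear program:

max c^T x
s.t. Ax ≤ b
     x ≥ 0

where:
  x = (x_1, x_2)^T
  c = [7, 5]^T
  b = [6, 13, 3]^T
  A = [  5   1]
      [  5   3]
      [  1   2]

Evaluate the objective at each vertex of the feasible region:
  z(0, 0) = 0
  z(1.2, 0) = 8.4
  z(1, 1) = 12  ←
  z(0, 1.5) = 7.5
The maximum is at x_1 = 1, x_2 = 1.

x_1 = 1, x_2 = 1, z = 12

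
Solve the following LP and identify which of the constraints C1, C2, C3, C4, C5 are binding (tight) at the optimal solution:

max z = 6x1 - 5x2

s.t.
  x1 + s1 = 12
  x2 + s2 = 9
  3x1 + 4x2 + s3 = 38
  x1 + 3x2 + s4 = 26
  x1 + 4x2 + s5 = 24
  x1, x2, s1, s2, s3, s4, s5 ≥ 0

At x1 = 12, x2 = 0, compute slack b - a·x for each constraint:
  C1: 12 − 12 = 0  (binding)
  C2: 9 − 0 = 9  (slack)
  C3: 38 − 36 = 2  (slack)
  C4: 26 − 12 = 14  (slack)
  C5: 24 − 12 = 12  (slack)

Optimal: x1 = 12, x2 = 0
Binding: C1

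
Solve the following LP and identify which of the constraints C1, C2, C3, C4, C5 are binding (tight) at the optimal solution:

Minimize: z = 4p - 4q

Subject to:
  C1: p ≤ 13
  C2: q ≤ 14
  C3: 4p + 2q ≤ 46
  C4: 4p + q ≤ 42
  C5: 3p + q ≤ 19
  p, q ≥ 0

At p = 0, q = 14, compute slack b - a·x for each constraint:
  C1: 13 − 0 = 13  (slack)
  C2: 14 − 14 = 0  (binding)
  C3: 46 − 28 = 18  (slack)
  C4: 42 − 14 = 28  (slack)
  C5: 19 − 14 = 5  (slack)

Optimal: p = 0, q = 14
Binding: C2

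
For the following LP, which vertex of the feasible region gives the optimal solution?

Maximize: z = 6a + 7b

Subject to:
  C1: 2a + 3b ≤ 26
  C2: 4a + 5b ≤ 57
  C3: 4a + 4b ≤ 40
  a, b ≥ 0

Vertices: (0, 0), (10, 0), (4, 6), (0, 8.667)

Evaluate the objective at each vertex of the feasible region:
  z(0, 0) = 0
  z(10, 0) = 60
  z(4, 6) = 66  ←
  z(0, 8.667) = 60.67
The maximum is at a = 4, b = 6.

(4, 6)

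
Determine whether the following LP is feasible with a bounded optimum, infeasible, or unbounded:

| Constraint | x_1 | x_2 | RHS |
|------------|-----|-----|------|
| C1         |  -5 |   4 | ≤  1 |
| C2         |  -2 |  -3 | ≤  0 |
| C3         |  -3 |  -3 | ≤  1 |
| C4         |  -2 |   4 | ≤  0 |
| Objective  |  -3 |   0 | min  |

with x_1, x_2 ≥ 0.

Unbounded (objective can decrease without bound)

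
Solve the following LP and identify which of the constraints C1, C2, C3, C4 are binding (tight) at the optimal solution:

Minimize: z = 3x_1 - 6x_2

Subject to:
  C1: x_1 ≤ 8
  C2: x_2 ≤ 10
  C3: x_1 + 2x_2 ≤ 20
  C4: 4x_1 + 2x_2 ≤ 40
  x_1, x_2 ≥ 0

At x_1 = 0, x_2 = 10, compute slack b - a·x for each constraint:
  C1: 8 − 0 = 8  (slack)
  C2: 10 − 10 = 0  (binding)
  C3: 20 − 20 = 0  (binding)
  C4: 40 − 20 = 20  (slack)

Optimal: x_1 = 0, x_2 = 10
Binding: C2, C3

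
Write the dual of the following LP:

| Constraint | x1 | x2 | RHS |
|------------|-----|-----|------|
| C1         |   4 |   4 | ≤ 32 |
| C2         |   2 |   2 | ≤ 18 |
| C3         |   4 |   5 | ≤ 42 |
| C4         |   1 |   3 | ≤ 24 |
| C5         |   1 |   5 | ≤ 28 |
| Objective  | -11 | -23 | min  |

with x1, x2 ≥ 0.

Primal min cᵀx s.t. Ax ≤ b, x ≥ 0  →  Dual max −bᵀy s.t. Aᵀy ≥ −c, y ≥ 0.

Maximize: z = -32y1 - 18y2 - 42y3 - 24y4 - 28y5

Subject to:
  4y1 + 2y2 + 4y3 + y4 + y5 ≥ 11
  4y1 + 2y2 + 5y3 + 3y4 + 5y5 ≥ 23
  y1, y2, y3, y4, y5 ≥ 0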